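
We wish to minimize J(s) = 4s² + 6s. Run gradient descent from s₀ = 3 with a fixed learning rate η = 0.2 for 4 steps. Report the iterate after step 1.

J′(s) = 8s + 6
s₁ = 3 − 0.2·30 = -3

-3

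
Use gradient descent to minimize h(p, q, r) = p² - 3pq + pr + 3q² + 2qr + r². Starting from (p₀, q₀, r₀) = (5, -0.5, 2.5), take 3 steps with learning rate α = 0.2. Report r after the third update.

∇h = (2p - 3q + r, -3p + 6q + 2r, p + 2q + 2r)
(p₁, q₁, r₁) = (5, -0.5, 2.5) − 0.2·(14, -13, 9) = (2.2, 2.1, 0.7)
(p₂, q₂, r₂) = (2.2, 2.1, 0.7) − 0.2·(-1.2, 7.4, 7.8) = (2.44, 0.62, -0.86)
(p₃, q₃, r₃) = (2.44, 0.62, -0.86) − 0.2·(2.16, -5.32, 1.96) = (2.008, 1.684, -1.252)
r = -1.252

-1.252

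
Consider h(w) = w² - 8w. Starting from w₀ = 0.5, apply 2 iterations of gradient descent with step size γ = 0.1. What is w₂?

1.76

h′(w) = 2w - 8
Step 1: h′(0.5) = -7; w₁ = 0.5 − 0.1·(-7) = 1.2
Step 2: h′(1.2) = -5.6; w₂ = 1.2 − 0.1·(-5.6) = 1.76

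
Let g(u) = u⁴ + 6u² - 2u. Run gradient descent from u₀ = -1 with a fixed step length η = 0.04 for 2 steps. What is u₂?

-0.06208768

g′(u) = 4u³ + 12u - 2
Step 1: g′(-1) = -18; u₁ = -1 − 0.04·(-18) = -0.28
Step 2: g′(-0.28) = -5.447808; u₂ = -0.28 − 0.04·(-5.447808) = -0.06208768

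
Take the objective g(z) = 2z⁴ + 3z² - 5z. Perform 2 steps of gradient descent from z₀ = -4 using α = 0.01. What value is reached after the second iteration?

g′(z) = 8z³ + 6z - 5
z₁ = -4 − 0.01·(-541) = 1.41
z₂ = 1.41 − 0.01·25.885768 = 1.15114232

1.15114232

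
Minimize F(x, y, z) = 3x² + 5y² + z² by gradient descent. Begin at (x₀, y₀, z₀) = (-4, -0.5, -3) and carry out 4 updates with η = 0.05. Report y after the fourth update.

-0.03125

∇F = (6x, 10y, 2z)
(x₁, y₁, z₁) = (-4, -0.5, -3) − 0.05·(-24, -5, -6) = (-2.8, -0.25, -2.7)
(x₂, y₂, z₂) = (-2.8, -0.25, -2.7) − 0.05·(-16.8, -2.5, -5.4) = (-1.96, -0.125, -2.43)
(x₃, y₃, z₃) = (-1.96, -0.125, -2.43) − 0.05·(-11.76, -1.25, -4.86) = (-1.372, -0.0625, -2.187)
(x₄, y₄, z₄) = (-1.372, -0.0625, -2.187) − 0.05·(-8.232, -0.625, -4.374) = (-0.9604, -0.03125, -1.9683)
y = -0.03125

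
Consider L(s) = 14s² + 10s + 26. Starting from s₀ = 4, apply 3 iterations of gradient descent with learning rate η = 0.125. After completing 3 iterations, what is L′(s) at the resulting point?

L′(s) = 28s + 10
s₁ = 4 − 0.125·122 = -11.25
s₂ = -11.25 − 0.125·(-305) = 26.875
s₃ = 26.875 − 0.125·762.5 = -68.4375
L′(s) at (-68.4375) = -1906.25

-1906.25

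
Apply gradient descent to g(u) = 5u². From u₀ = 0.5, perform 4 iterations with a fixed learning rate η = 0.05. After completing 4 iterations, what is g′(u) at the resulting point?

g′(u) = 10u
u₁ = 0.5 − 0.05·5 = 0.25
u₂ = 0.25 − 0.05·2.5 = 0.125
u₃ = 0.125 − 0.05·1.25 = 0.0625
u₄ = 0.0625 − 0.05·0.625 = 0.03125
g′(u) at (0.03125) = 0.3125

0.3125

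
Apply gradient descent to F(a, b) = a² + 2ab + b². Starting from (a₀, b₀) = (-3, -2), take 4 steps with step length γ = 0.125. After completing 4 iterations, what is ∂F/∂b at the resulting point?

∇F = (2a + 2b, 2a + 2b)
Step 1: at (-3, -2), ∇F = (-10, -10) → (-3, -2) − 0.125·(-10, -10) = (-1.75, -0.75)
Step 2: at (-1.75, -0.75), ∇F = (-5, -5) → (-1.75, -0.75) − 0.125·(-5, -5) = (-1.125, -0.125)
Step 3: at (-1.125, -0.125), ∇F = (-2.5, -2.5) → (-1.125, -0.125) − 0.125·(-2.5, -2.5) = (-0.8125, 0.1875)
Step 4: at (-0.8125, 0.1875), ∇F = (-1.25, -1.25) → (-0.8125, 0.1875) − 0.125·(-1.25, -1.25) = (-0.65625, 0.34375)
∂F/∂b at (-0.65625, 0.34375) = -0.625

-0.625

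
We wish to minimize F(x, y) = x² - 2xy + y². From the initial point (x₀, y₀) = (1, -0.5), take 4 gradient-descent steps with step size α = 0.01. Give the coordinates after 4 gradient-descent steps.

∇F = (2x - 2y, -2x + 2y)
Step 1: at (1, -0.5), ∇F = (3, -3) → (1, -0.5) − 0.01·(3, -3) = (0.97, -0.47)
Step 2: at (0.97, -0.47), ∇F = (2.88, -2.88) → (0.97, -0.47) − 0.01·(2.88, -2.88) = (0.9412, -0.4412)
Step 3: at (0.9412, -0.4412), ∇F = (2.7648, -2.7648) → (0.9412, -0.4412) − 0.01·(2.7648, -2.7648) = (0.913552, -0.413552)
Step 4: at (0.913552, -0.413552), ∇F = (2.654208, -2.654208) → (0.913552, -0.413552) − 0.01·(2.654208, -2.654208) = (0.88700992, -0.38700992)

(0.88700992, -0.38700992)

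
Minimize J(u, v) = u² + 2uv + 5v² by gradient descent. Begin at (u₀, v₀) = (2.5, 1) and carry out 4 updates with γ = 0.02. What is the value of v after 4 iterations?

∇J = (2u + 2v, 2u + 10v)
Step 1: at (2.5, 1), ∇J = (7, 15) → (2.5, 1) − 0.02·(7, 15) = (2.36, 0.7)
Step 2: at (2.36, 0.7), ∇J = (6.12, 11.72) → (2.36, 0.7) − 0.02·(6.12, 11.72) = (2.2376, 0.4656)
Step 3: at (2.2376, 0.4656), ∇J = (5.4064, 9.1312) → (2.2376, 0.4656) − 0.02·(5.4064, 9.1312) = (2.129472, 0.282976)
Step 4: at (2.129472, 0.282976), ∇J = (4.824896, 7.088704) → (2.129472, 0.282976) − 0.02·(4.824896, 7.088704) = (2.03297408, 0.14120192)
v = 0.14120192

0.14120192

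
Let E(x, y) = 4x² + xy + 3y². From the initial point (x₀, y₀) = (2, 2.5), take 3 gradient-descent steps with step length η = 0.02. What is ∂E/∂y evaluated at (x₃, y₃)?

10.781452

∇E = (8x + y, x + 6y)
Step 1: at (2, 2.5), ∇E = (18.5, 17) → (2, 2.5) − 0.02·(18.5, 17) = (1.63, 2.16)
Step 2: at (1.63, 2.16), ∇E = (15.2, 14.59) → (1.63, 2.16) − 0.02·(15.2, 14.59) = (1.326, 1.8682)
Step 3: at (1.326, 1.8682), ∇E = (12.4762, 12.5352) → (1.326, 1.8682) − 0.02·(12.4762, 12.5352) = (1.076476, 1.617496)
∂E/∂y at (1.076476, 1.617496) = 10.781452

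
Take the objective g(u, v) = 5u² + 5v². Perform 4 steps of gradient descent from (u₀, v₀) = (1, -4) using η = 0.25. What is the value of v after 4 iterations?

∇g = (10u, 10v)
Step 1: at (1, -4), ∇g = (10, -40) → (1, -4) − 0.25·(10, -40) = (-1.5, 6)
Step 2: at (-1.5, 6), ∇g = (-15, 60) → (-1.5, 6) − 0.25·(-15, 60) = (2.25, -9)
Step 3: at (2.25, -9), ∇g = (22.5, -90) → (2.25, -9) − 0.25·(22.5, -90) = (-3.375, 13.5)
Step 4: at (-3.375, 13.5), ∇g = (-33.75, 135) → (-3.375, 13.5) − 0.25·(-33.75, 135) = (5.0625, -20.25)
v = -20.25

-20.25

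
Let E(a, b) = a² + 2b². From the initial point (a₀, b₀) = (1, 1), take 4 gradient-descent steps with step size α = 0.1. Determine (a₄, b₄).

∇E = (2a, 4b)
Step 1: at (1, 1), ∇E = (2, 4) → (1, 1) − 0.1·(2, 4) = (0.8, 0.6)
Step 2: at (0.8, 0.6), ∇E = (1.6, 2.4) → (0.8, 0.6) − 0.1·(1.6, 2.4) = (0.64, 0.36)
Step 3: at (0.64, 0.36), ∇E = (1.28, 1.44) → (0.64, 0.36) − 0.1·(1.28, 1.44) = (0.512, 0.216)
Step 4: at (0.512, 0.216), ∇E = (1.024, 0.864) → (0.512, 0.216) − 0.1·(1.024, 0.864) = (0.4096, 0.1296)

(0.4096, 0.1296)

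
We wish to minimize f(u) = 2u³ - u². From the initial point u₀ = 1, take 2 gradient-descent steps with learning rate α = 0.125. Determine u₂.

0.4375

f′(u) = 6u² - 2u
Step 1: f′(1) = 4; u₁ = 1 − 0.125·4 = 0.5
Step 2: f′(0.5) = 0.5; u₂ = 0.5 − 0.125·0.5 = 0.4375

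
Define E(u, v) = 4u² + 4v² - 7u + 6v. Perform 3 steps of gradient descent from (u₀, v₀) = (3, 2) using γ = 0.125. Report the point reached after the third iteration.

∇E = (8u - 7, 8v + 6)
(u₁, v₁) = (3, 2) − 0.125·(17, 22) = (0.875, -0.75)
(u₂, v₂) = (0.875, -0.75) − 0.125·(0, 0) = (0.875, -0.75)
(u₃, v₃) = (0.875, -0.75) − 0.125·(0, 0) = (0.875, -0.75)

(0.875, -0.75)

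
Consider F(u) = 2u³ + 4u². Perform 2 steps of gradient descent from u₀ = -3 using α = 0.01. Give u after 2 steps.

F′(u) = 6u² + 8u
Step 1: F′(-3) = 30; u₁ = -3 − 0.01·30 = -3.3
Step 2: F′(-3.3) = 38.94; u₂ = -3.3 − 0.01·38.94 = -3.6894

-3.6894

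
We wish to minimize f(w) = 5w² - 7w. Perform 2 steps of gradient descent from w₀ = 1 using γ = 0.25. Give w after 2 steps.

f′(w) = 10w - 7
Step 1: f′(1) = 3; w₁ = 1 − 0.25·3 = 0.25
Step 2: f′(0.25) = -4.5; w₂ = 0.25 − 0.25·(-4.5) = 1.375

1.375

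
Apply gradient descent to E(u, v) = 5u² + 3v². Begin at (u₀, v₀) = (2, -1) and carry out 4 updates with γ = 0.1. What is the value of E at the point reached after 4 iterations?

∇E = (10u, 6v)
Step 1: at (2, -1), ∇E = (20, -6) → (2, -1) − 0.1·(20, -6) = (0, -0.4)
Step 2: at (0, -0.4), ∇E = (0, -2.4) → (0, -0.4) − 0.1·(0, -2.4) = (0, -0.16)
Step 3: at (0, -0.16), ∇E = (0, -0.96) → (0, -0.16) − 0.1·(0, -0.96) = (0, -0.064)
Step 4: at (0, -0.064), ∇E = (0, -0.384) → (0, -0.064) − 0.1·(0, -0.384) = (0, -0.0256)
E(0, -0.0256) = 0.00196608

0.00196608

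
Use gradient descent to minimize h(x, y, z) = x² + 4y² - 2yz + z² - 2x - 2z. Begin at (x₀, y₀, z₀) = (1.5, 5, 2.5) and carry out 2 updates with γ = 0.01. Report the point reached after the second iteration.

∇h = (2x - 2, 8y - 2z, -2y + 2z - 2)
Step 1: at (1.5, 5, 2.5), ∇h = (1, 35, -7) → (1.5, 5, 2.5) − 0.01·(1, 35, -7) = (1.49, 4.65, 2.57)
Step 2: at (1.49, 4.65, 2.57), ∇h = (0.98, 32.06, -6.16) → (1.49, 4.65, 2.57) − 0.01·(0.98, 32.06, -6.16) = (1.4802, 4.3294, 2.6316)

(1.4802, 4.3294, 2.6316)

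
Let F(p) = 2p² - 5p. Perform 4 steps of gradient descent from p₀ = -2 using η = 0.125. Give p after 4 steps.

F′(p) = 4p - 5
p₁ = -2 − 0.125·(-13) = -0.375
p₂ = -0.375 − 0.125·(-6.5) = 0.4375
p₃ = 0.4375 − 0.125·(-3.25) = 0.84375
p₄ = 0.84375 − 0.125·(-1.625) = 1.046875

1.046875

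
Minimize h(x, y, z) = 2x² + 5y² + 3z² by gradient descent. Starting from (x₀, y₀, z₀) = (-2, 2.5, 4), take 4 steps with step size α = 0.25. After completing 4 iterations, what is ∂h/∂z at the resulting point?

∇h = (4x, 10y, 6z)
(x₁, y₁, z₁) = (-2, 2.5, 4) − 0.25·(-8, 25, 24) = (0, -3.75, -2)
(x₂, y₂, z₂) = (0, -3.75, -2) − 0.25·(0, -37.5, -12) = (0, 5.625, 1)
(x₃, y₃, z₃) = (0, 5.625, 1) − 0.25·(0, 56.25, 6) = (0, -8.4375, -0.5)
(x₄, y₄, z₄) = (0, -8.4375, -0.5) − 0.25·(0, -84.375, -3) = (0, 12.65625, 0.25)
∂h/∂z at (0, 12.65625, 0.25) = 1.5

1.5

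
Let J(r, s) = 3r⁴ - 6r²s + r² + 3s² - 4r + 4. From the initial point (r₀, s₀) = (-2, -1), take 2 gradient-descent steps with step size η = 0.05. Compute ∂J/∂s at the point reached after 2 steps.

-12455.85242496

∇J = (12r³ - 12rs + 2r - 4, -6r² + 6s)
Step 1: at (-2, -1), ∇J = (-128, -30) → (-2, -1) − 0.05·(-128, -30) = (4.4, 0.5)
Step 2: at (4.4, 0.5), ∇J = (1000.608, -113.16) → (4.4, 0.5) − 0.05·(1000.608, -113.16) = (-45.6304, 6.158)
∂J/∂s at (-45.6304, 6.158) = -12455.85242496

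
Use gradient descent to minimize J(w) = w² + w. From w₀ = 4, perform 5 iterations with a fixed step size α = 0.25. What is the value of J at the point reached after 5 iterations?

-0.230224609375

J′(w) = 2w + 1
w₁ = 4 − 0.25·9 = 1.75
w₂ = 1.75 − 0.25·4.5 = 0.625
w₃ = 0.625 − 0.25·2.25 = 0.0625
w₄ = 0.0625 − 0.25·1.125 = -0.21875
w₅ = -0.21875 − 0.25·0.5625 = -0.359375
J(-0.359375) = -0.230224609375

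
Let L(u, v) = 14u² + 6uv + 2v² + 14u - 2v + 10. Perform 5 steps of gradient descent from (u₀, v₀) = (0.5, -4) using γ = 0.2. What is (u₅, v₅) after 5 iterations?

(-41.89872, -8.00032)

∇L = (28u + 6v + 14, 6u + 4v - 2)
(u₁, v₁) = (0.5, -4) − 0.2·(4, -15) = (-0.3, -1)
(u₂, v₂) = (-0.3, -1) − 0.2·(-0.4, -7.8) = (-0.22, 0.56)
(u₃, v₃) = (-0.22, 0.56) − 0.2·(11.2, -1.08) = (-2.46, 0.776)
(u₄, v₄) = (-2.46, 0.776) − 0.2·(-50.224, -13.656) = (7.5848, 3.5072)
(u₅, v₅) = (7.5848, 3.5072) − 0.2·(247.4176, 57.5376) = (-41.89872, -8.00032)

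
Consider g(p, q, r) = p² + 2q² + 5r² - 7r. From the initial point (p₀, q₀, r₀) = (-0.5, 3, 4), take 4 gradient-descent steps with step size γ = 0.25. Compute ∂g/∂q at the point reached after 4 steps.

0

∇g = (2p, 4q, 10r - 7)
(p₁, q₁, r₁) = (-0.5, 3, 4) − 0.25·(-1, 12, 33) = (-0.25, 0, -4.25)
(p₂, q₂, r₂) = (-0.25, 0, -4.25) − 0.25·(-0.5, 0, -49.5) = (-0.125, 0, 8.125)
(p₃, q₃, r₃) = (-0.125, 0, 8.125) − 0.25·(-0.25, 0, 74.25) = (-0.0625, 0, -10.4375)
(p₄, q₄, r₄) = (-0.0625, 0, -10.4375) − 0.25·(-0.125, 0, -111.375) = (-0.03125, 0, 17.40625)
∂g/∂q at (-0.03125, 0, 17.40625) = 0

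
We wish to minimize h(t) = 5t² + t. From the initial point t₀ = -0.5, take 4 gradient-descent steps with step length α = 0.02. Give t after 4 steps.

h′(t) = 10t + 1
Step 1: h′(-0.5) = -4; t₁ = -0.5 − 0.02·(-4) = -0.42
Step 2: h′(-0.42) = -3.2; t₂ = -0.42 − 0.02·(-3.2) = -0.356
Step 3: h′(-0.356) = -2.56; t₃ = -0.356 − 0.02·(-2.56) = -0.3048
Step 4: h′(-0.3048) = -2.048; t₄ = -0.3048 − 0.02·(-2.048) = -0.26384

-0.26384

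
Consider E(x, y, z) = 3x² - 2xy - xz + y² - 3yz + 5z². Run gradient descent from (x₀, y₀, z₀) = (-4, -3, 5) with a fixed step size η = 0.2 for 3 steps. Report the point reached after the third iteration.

∇E = (6x - 2y - z, -2x + 2y - 3z, -x - 3y + 10z)
Step 1: at (-4, -3, 5), ∇E = (-23, -13, 63) → (-4, -3, 5) − 0.2·(-23, -13, 63) = (0.6, -0.4, -7.6)
Step 2: at (0.6, -0.4, -7.6), ∇E = (12, 20.8, -75.4) → (0.6, -0.4, -7.6) − 0.2·(12, 20.8, -75.4) = (-1.8, -4.56, 7.48)
Step 3: at (-1.8, -4.56, 7.48), ∇E = (-9.16, -27.96, 90.28) → (-1.8, -4.56, 7.48) − 0.2·(-9.16, -27.96, 90.28) = (0.032, 1.032, -10.576)

(0.032, 1.032, -10.576)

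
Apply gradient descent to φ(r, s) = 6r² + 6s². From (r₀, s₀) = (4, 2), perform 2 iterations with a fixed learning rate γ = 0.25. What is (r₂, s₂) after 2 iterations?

(16, 8)

∇φ = (12r, 12s)
Step 1: at (4, 2), ∇φ = (48, 24) → (4, 2) − 0.25·(48, 24) = (-8, -4)
Step 2: at (-8, -4), ∇φ = (-96, -48) → (-8, -4) − 0.25·(-96, -48) = (16, 8)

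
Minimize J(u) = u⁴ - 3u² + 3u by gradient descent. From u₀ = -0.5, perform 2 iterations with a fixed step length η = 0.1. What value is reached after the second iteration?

-1.51695

J′(u) = 4u³ - 6u + 3
Step 1: J′(-0.5) = 5.5; u₁ = -0.5 − 0.1·5.5 = -1.05
Step 2: J′(-1.05) = 4.6695; u₂ = -1.05 − 0.1·4.6695 = -1.51695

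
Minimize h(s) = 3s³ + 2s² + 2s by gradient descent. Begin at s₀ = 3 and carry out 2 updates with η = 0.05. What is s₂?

-2.878125

h′(s) = 9s² + 4s + 2
Step 1: h′(3) = 95; s₁ = 3 − 0.05·95 = -1.75
Step 2: h′(-1.75) = 22.5625; s₂ = -1.75 − 0.05·22.5625 = -2.878125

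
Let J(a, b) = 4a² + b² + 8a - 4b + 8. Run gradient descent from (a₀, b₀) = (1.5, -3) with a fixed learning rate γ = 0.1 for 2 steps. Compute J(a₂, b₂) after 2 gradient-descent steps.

∇J = (8a + 8, 2b - 4)
Step 1: at (1.5, -3), ∇J = (20, -10) → (1.5, -3) − 0.1·(20, -10) = (-0.5, -2)
Step 2: at (-0.5, -2), ∇J = (4, -8) → (-0.5, -2) − 0.1·(4, -8) = (-0.9, -1.2)
J(-0.9, -1.2) = 10.28

10.28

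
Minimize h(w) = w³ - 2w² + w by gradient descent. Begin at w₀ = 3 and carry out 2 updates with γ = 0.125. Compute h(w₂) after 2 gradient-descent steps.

h′(w) = 3w² - 4w + 1
w₁ = 3 − 0.125·16 = 1
w₂ = 1 − 0.125·0 = 1
h(1) = 0

0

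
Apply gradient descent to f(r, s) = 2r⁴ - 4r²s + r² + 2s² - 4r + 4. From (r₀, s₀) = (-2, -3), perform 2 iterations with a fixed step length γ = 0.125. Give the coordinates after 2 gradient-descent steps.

∇f = (8r³ - 8rs + 2r - 4, -4r² + 4s)
Step 1: at (-2, -3), ∇f = (-120, -28) → (-2, -3) − 0.125·(-120, -28) = (13, 0.5)
Step 2: at (13, 0.5), ∇f = (17546, -674) → (13, 0.5) − 0.125·(17546, -674) = (-2180.25, 84.75)

(-2180.25, 84.75)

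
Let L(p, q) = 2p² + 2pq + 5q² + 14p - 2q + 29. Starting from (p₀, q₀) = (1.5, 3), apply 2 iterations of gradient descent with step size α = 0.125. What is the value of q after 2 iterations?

∇L = (4p + 2q + 14, 2p + 10q - 2)
(p₁, q₁) = (1.5, 3) − 0.125·(26, 31) = (-1.75, -0.875)
(p₂, q₂) = (-1.75, -0.875) − 0.125·(5.25, -14.25) = (-2.40625, 0.90625)
q = 0.90625

0.90625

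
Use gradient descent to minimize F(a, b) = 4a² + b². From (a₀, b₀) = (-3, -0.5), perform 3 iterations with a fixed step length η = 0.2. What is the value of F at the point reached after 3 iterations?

∇F = (8a, 2b)
(a₁, b₁) = (-3, -0.5) − 0.2·(-24, -1) = (1.8, -0.3)
(a₂, b₂) = (1.8, -0.3) − 0.2·(14.4, -0.6) = (-1.08, -0.18)
(a₃, b₃) = (-1.08, -0.18) − 0.2·(-8.64, -0.36) = (0.648, -0.108)
F(0.648, -0.108) = 1.69128

1.69128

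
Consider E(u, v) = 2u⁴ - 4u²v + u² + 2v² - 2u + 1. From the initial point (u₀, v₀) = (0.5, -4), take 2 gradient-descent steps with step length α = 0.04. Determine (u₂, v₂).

(0.10081408, -2.785664)

∇E = (8u³ - 8uv + 2u - 2, -4u² + 4v)
(u₁, v₁) = (0.5, -4) − 0.04·(16, -17) = (-0.14, -3.32)
(u₂, v₂) = (-0.14, -3.32) − 0.04·(-6.020352, -13.3584) = (0.10081408, -2.785664)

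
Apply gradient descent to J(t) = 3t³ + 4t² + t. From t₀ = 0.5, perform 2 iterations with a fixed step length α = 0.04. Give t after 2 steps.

0.086924

J′(t) = 9t² + 8t + 1
Step 1: J′(0.5) = 7.25; t₁ = 0.5 − 0.04·7.25 = 0.21
Step 2: J′(0.21) = 3.0769; t₂ = 0.21 − 0.04·3.0769 = 0.086924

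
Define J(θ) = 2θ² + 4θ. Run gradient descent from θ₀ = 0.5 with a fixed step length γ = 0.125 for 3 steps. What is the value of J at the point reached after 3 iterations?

J′(θ) = 4θ + 4
Step 1: J′(0.5) = 6; θ₁ = 0.5 − 0.125·6 = -0.25
Step 2: J′(-0.25) = 3; θ₂ = -0.25 − 0.125·3 = -0.625
Step 3: J′(-0.625) = 1.5; θ₃ = -0.625 − 0.125·1.5 = -0.8125
J(-0.8125) = -1.9296875

-1.9296875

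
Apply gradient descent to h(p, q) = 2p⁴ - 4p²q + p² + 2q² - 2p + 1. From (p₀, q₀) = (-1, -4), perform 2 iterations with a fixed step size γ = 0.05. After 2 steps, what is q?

-2.112

∇h = (8p³ - 8pq + 2p - 2, -4p² + 4q)
Step 1: at (-1, -4), ∇h = (-44, -20) → (-1, -4) − 0.05·(-44, -20) = (1.2, -3)
Step 2: at (1.2, -3), ∇h = (43.024, -17.76) → (1.2, -3) − 0.05·(43.024, -17.76) = (-0.9512, -2.112)
q = -2.112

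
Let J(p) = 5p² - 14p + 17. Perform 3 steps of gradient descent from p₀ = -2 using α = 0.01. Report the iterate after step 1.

-1.66

J′(p) = 10p - 14
Step 1: J′(-2) = -34; p₁ = -2 − 0.01·(-34) = -1.66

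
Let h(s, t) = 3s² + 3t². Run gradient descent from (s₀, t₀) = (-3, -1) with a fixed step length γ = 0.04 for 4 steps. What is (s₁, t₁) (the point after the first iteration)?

(-2.28, -0.76)

∇h = (6s, 6t)
Step 1: at (-3, -1), ∇h = (-18, -6) → (-3, -1) − 0.04·(-18, -6) = (-2.28, -0.76)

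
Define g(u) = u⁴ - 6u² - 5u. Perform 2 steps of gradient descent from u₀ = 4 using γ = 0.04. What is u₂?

g′(u) = 4u³ - 12u - 5
u₁ = 4 − 0.04·203 = -4.12
u₂ = -4.12 − 0.04·(-235.298112) = 5.29192448

5.29192448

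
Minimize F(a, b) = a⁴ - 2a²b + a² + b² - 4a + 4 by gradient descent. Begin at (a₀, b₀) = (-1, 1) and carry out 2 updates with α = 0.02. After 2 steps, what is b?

∇F = (4a³ - 4ab + 2a - 4, -2a² + 2b)
(a₁, b₁) = (-1, 1) − 0.02·(-6, 0) = (-0.88, 1)
(a₂, b₂) = (-0.88, 1) − 0.02·(-4.965888, 0.4512) = (-0.78068224, 0.990976)
b = 0.990976

0.990976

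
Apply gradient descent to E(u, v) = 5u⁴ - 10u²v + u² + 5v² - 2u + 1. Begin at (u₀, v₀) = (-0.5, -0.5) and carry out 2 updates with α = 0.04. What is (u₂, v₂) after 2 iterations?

(0.0196096, -0.11744)

∇E = (20u³ - 20uv + 2u - 2, -10u² + 10v)
(u₁, v₁) = (-0.5, -0.5) − 0.04·(-10.5, -7.5) = (-0.08, -0.2)
(u₂, v₂) = (-0.08, -0.2) − 0.04·(-2.49024, -2.064) = (0.0196096, -0.11744)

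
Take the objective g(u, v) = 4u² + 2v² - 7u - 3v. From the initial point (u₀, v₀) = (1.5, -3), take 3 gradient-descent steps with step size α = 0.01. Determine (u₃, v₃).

∇g = (8u - 7, 4v - 3)
Step 1: at (1.5, -3), ∇g = (5, -15) → (1.5, -3) − 0.01·(5, -15) = (1.45, -2.85)
Step 2: at (1.45, -2.85), ∇g = (4.6, -14.4) → (1.45, -2.85) − 0.01·(4.6, -14.4) = (1.404, -2.706)
Step 3: at (1.404, -2.706), ∇g = (4.232, -13.824) → (1.404, -2.706) − 0.01·(4.232, -13.824) = (1.36168, -2.56776)

(1.36168, -2.56776)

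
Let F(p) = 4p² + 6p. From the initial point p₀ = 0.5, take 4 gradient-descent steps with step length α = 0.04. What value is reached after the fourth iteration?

-0.4827328

F′(p) = 8p + 6
Step 1: F′(0.5) = 10; p₁ = 0.5 − 0.04·10 = 0.1
Step 2: F′(0.1) = 6.8; p₂ = 0.1 − 0.04·6.8 = -0.172
Step 3: F′(-0.172) = 4.624; p₃ = -0.172 − 0.04·4.624 = -0.35696
Step 4: F′(-0.35696) = 3.14432; p₄ = -0.35696 − 0.04·3.14432 = -0.4827328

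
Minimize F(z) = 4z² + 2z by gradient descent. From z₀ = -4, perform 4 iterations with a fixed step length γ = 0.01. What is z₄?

F′(z) = 8z + 2
z₁ = -4 − 0.01·(-30) = -3.7
z₂ = -3.7 − 0.01·(-27.6) = -3.424
z₃ = -3.424 − 0.01·(-25.392) = -3.17008
z₄ = -3.17008 − 0.01·(-23.36064) = -2.9364736

-2.9364736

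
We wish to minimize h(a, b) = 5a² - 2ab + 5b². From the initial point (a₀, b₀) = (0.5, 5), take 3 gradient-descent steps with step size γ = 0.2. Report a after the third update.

∇h = (10a - 2b, -2a + 10b)
(a₁, b₁) = (0.5, 5) − 0.2·(-5, 49) = (1.5, -4.8)
(a₂, b₂) = (1.5, -4.8) − 0.2·(24.6, -51) = (-3.42, 5.4)
(a₃, b₃) = (-3.42, 5.4) − 0.2·(-45, 60.84) = (5.58, -6.768)
a = 5.58

5.58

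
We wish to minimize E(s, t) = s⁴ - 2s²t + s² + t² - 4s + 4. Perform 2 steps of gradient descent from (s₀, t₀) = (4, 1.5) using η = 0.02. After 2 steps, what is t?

∇E = (4s³ - 4st + 2s - 4, -2s² + 2t)
Step 1: at (4, 1.5), ∇E = (236, -29) → (4, 1.5) − 0.02·(236, -29) = (-0.72, 2.08)
Step 2: at (-0.72, 2.08), ∇E = (-0.942592, 3.1232) → (-0.72, 2.08) − 0.02·(-0.942592, 3.1232) = (-0.70114816, 2.017536)
t = 2.017536

2.017536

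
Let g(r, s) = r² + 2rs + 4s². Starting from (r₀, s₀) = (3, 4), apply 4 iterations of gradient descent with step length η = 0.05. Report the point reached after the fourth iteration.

(1.3707, 0.1021)

∇g = (2r + 2s, 2r + 8s)
Step 1: at (3, 4), ∇g = (14, 38) → (3, 4) − 0.05·(14, 38) = (2.3, 2.1)
Step 2: at (2.3, 2.1), ∇g = (8.8, 21.4) → (2.3, 2.1) − 0.05·(8.8, 21.4) = (1.86, 1.03)
Step 3: at (1.86, 1.03), ∇g = (5.78, 11.96) → (1.86, 1.03) − 0.05·(5.78, 11.96) = (1.571, 0.432)
Step 4: at (1.571, 0.432), ∇g = (4.006, 6.598) → (1.571, 0.432) − 0.05·(4.006, 6.598) = (1.3707, 0.1021)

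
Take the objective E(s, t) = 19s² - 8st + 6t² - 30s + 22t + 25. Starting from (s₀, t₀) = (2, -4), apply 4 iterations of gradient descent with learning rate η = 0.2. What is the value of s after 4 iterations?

∇E = (38s - 8t - 30, -8s + 12t + 22)
Step 1: at (2, -4), ∇E = (78, -42) → (2, -4) − 0.2·(78, -42) = (-13.6, 4.4)
Step 2: at (-13.6, 4.4), ∇E = (-582, 183.6) → (-13.6, 4.4) − 0.2·(-582, 183.6) = (102.8, -32.32)
Step 3: at (102.8, -32.32), ∇E = (4134.96, -1188.24) → (102.8, -32.32) − 0.2·(4134.96, -1188.24) = (-724.192, 205.328)
Step 4: at (-724.192, 205.328), ∇E = (-29191.92, 8279.472) → (-724.192, 205.328) − 0.2·(-29191.92, 8279.472) = (5114.192, -1450.5664)
s = 5114.192

5114.192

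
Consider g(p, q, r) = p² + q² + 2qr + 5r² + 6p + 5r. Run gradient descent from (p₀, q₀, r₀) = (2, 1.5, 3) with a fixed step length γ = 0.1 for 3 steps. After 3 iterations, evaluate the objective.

-4.0088

∇g = (2p + 6, 2q + 2r, 2q + 10r + 5)
Step 1: at (2, 1.5, 3), ∇g = (10, 9, 38) → (2, 1.5, 3) − 0.1·(10, 9, 38) = (1, 0.6, -0.8)
Step 2: at (1, 0.6, -0.8), ∇g = (8, -0.4, -1.8) → (1, 0.6, -0.8) − 0.1·(8, -0.4, -1.8) = (0.2, 0.64, -0.62)
Step 3: at (0.2, 0.64, -0.62), ∇g = (6.4, 0.04, 0.08) → (0.2, 0.64, -0.62) − 0.1·(6.4, 0.04, 0.08) = (-0.44, 0.636, -0.628)
g(-0.44, 0.636, -0.628) = -4.0088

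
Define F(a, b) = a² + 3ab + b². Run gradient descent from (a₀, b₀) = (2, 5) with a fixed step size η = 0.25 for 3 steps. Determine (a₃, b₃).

∇F = (2a + 3b, 3a + 2b)
Step 1: at (2, 5), ∇F = (19, 16) → (2, 5) − 0.25·(19, 16) = (-2.75, 1)
Step 2: at (-2.75, 1), ∇F = (-2.5, -6.25) → (-2.75, 1) − 0.25·(-2.5, -6.25) = (-2.125, 2.5625)
Step 3: at (-2.125, 2.5625), ∇F = (3.4375, -1.25) → (-2.125, 2.5625) − 0.25·(3.4375, -1.25) = (-2.984375, 2.875)

(-2.984375, 2.875)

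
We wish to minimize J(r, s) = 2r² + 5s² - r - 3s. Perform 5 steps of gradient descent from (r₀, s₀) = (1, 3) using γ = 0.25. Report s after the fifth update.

-20.203125

∇J = (4r - 1, 10s - 3)
Step 1: at (1, 3), ∇J = (3, 27) → (1, 3) − 0.25·(3, 27) = (0.25, -3.75)
Step 2: at (0.25, -3.75), ∇J = (0, -40.5) → (0.25, -3.75) − 0.25·(0, -40.5) = (0.25, 6.375)
Step 3: at (0.25, 6.375), ∇J = (0, 60.75) → (0.25, 6.375) − 0.25·(0, 60.75) = (0.25, -8.8125)
Step 4: at (0.25, -8.8125), ∇J = (0, -91.125) → (0.25, -8.8125) − 0.25·(0, -91.125) = (0.25, 13.96875)
Step 5: at (0.25, 13.96875), ∇J = (0, 136.6875) → (0.25, 13.96875) − 0.25·(0, 136.6875) = (0.25, -20.203125)
s = -20.203125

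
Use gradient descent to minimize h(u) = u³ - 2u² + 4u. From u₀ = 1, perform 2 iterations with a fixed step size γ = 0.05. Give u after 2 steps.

h′(u) = 3u² - 4u + 4
u₁ = 1 − 0.05·3 = 0.85
u₂ = 0.85 − 0.05·2.7675 = 0.711625

0.711625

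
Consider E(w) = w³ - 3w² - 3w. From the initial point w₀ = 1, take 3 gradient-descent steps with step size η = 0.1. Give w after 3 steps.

E′(w) = 3w² - 6w - 3
Step 1: E′(1) = -6; w₁ = 1 − 0.1·(-6) = 1.6
Step 2: E′(1.6) = -4.92; w₂ = 1.6 − 0.1·(-4.92) = 2.092
Step 3: E′(2.092) = -2.422608; w₃ = 2.092 − 0.1·(-2.422608) = 2.3342608

2.3342608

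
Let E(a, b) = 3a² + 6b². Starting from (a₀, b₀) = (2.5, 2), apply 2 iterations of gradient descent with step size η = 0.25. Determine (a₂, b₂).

(0.625, 8)

∇E = (6a, 12b)
Step 1: at (2.5, 2), ∇E = (15, 24) → (2.5, 2) − 0.25·(15, 24) = (-1.25, -4)
Step 2: at (-1.25, -4), ∇E = (-7.5, -48) → (-1.25, -4) − 0.25·(-7.5, -48) = (0.625, 8)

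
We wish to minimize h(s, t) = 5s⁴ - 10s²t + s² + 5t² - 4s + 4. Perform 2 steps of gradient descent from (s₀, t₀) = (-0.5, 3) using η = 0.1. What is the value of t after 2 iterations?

7.5625

∇h = (20s³ - 20st + 2s - 4, -10s² + 10t)
(s₁, t₁) = (-0.5, 3) − 0.1·(22.5, 27.5) = (-2.75, 0.25)
(s₂, t₂) = (-2.75, 0.25) − 0.1·(-411.6875, -73.125) = (38.41875, 7.5625)
t = 7.5625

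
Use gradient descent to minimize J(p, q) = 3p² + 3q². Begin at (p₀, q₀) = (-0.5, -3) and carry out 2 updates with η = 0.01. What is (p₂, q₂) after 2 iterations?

(-0.4418, -2.6508)

∇J = (6p, 6q)
Step 1: at (-0.5, -3), ∇J = (-3, -18) → (-0.5, -3) − 0.01·(-3, -18) = (-0.47, -2.82)
Step 2: at (-0.47, -2.82), ∇J = (-2.82, -16.92) → (-0.47, -2.82) − 0.01·(-2.82, -16.92) = (-0.4418, -2.6508)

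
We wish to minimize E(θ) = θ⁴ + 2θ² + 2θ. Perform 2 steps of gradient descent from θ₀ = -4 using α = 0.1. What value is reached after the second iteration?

E′(θ) = 4θ³ + 4θ + 2
θ₁ = -4 − 0.1·(-270) = 23
θ₂ = 23 − 0.1·48762 = -4853.2

-4853.2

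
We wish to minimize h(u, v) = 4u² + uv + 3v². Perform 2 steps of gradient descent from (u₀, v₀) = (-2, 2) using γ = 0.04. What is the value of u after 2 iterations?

∇h = (8u + v, u + 6v)
(u₁, v₁) = (-2, 2) − 0.04·(-14, 10) = (-1.44, 1.6)
(u₂, v₂) = (-1.44, 1.6) − 0.04·(-9.92, 8.16) = (-1.0432, 1.2736)
u = -1.0432

-1.0432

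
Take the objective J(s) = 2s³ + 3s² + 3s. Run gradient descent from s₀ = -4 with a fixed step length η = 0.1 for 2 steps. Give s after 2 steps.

-84.25

J′(s) = 6s² + 6s + 3
s₁ = -4 − 0.1·75 = -11.5
s₂ = -11.5 − 0.1·727.5 = -84.25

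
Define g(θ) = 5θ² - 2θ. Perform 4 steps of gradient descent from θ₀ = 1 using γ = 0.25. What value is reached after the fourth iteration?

g′(θ) = 10θ - 2
Step 1: g′(1) = 8; θ₁ = 1 − 0.25·8 = -1
Step 2: g′(-1) = -12; θ₂ = -1 − 0.25·(-12) = 2
Step 3: g′(2) = 18; θ₃ = 2 − 0.25·18 = -2.5
Step 4: g′(-2.5) = -27; θ₄ = -2.5 − 0.25·(-27) = 4.25

4.25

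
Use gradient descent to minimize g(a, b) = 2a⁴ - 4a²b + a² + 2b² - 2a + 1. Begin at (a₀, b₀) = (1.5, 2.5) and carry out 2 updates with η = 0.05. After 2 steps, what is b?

2.472

∇g = (8a³ - 8ab + 2a - 2, -4a² + 4b)
Step 1: at (1.5, 2.5), ∇g = (-2, 1) → (1.5, 2.5) − 0.05·(-2, 1) = (1.6, 2.45)
Step 2: at (1.6, 2.45), ∇g = (2.608, -0.44) → (1.6, 2.45) − 0.05·(2.608, -0.44) = (1.4696, 2.472)
b = 2.472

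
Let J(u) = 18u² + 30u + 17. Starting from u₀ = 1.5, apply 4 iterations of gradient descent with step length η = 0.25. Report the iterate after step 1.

J′(u) = 36u + 30
Step 1: J′(1.5) = 84; u₁ = 1.5 − 0.25·84 = -19.5

-19.5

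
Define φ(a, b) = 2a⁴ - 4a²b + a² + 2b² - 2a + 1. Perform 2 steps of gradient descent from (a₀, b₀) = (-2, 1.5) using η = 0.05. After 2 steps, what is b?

1.618

∇φ = (8a³ - 8ab + 2a - 2, -4a² + 4b)
Step 1: at (-2, 1.5), ∇φ = (-46, -10) → (-2, 1.5) − 0.05·(-46, -10) = (0.3, 2)
Step 2: at (0.3, 2), ∇φ = (-5.984, 7.64) → (0.3, 2) − 0.05·(-5.984, 7.64) = (0.5992, 1.618)
b = 1.618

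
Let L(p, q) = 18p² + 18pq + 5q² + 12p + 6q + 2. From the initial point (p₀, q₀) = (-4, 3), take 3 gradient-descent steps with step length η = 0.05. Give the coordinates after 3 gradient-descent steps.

∇L = (36p + 18q + 12, 18p + 10q + 6)
Step 1: at (-4, 3), ∇L = (-78, -36) → (-4, 3) − 0.05·(-78, -36) = (-0.1, 4.8)
Step 2: at (-0.1, 4.8), ∇L = (94.8, 52.2) → (-0.1, 4.8) − 0.05·(94.8, 52.2) = (-4.84, 2.19)
Step 3: at (-4.84, 2.19), ∇L = (-122.82, -59.22) → (-4.84, 2.19) − 0.05·(-122.82, -59.22) = (1.301, 5.151)

(1.301, 5.151)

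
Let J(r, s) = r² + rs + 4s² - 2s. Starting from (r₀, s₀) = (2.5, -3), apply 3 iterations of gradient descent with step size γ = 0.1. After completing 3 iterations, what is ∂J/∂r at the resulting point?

∇J = (2r + s, r + 8s - 2)
Step 1: at (2.5, -3), ∇J = (2, -23.5) → (2.5, -3) − 0.1·(2, -23.5) = (2.3, -0.65)
Step 2: at (2.3, -0.65), ∇J = (3.95, -4.9) → (2.3, -0.65) − 0.1·(3.95, -4.9) = (1.905, -0.16)
Step 3: at (1.905, -0.16), ∇J = (3.65, -1.375) → (1.905, -0.16) − 0.1·(3.65, -1.375) = (1.54, -0.0225)
∂J/∂r at (1.54, -0.0225) = 3.0575

3.0575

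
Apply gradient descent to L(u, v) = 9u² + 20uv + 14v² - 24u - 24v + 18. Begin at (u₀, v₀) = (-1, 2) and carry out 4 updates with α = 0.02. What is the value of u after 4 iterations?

∇L = (18u + 20v - 24, 20u + 28v - 24)
(u₁, v₁) = (-1, 2) − 0.02·(-2, 12) = (-0.96, 1.76)
(u₂, v₂) = (-0.96, 1.76) − 0.02·(-6.08, 6.08) = (-0.8384, 1.6384)
(u₃, v₃) = (-0.8384, 1.6384) − 0.02·(-6.3232, 5.1072) = (-0.711936, 1.536256)
(u₄, v₄) = (-0.711936, 1.536256) − 0.02·(-6.089728, 4.776448) = (-0.59014144, 1.44072704)
u = -0.59014144

-0.59014144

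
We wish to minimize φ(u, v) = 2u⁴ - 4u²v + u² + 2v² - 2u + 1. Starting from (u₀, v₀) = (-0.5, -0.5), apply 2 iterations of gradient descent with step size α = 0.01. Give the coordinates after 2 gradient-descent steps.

∇φ = (8u³ - 8uv + 2u - 2, -4u² + 4v)
(u₁, v₁) = (-0.5, -0.5) − 0.01·(-6, -3) = (-0.44, -0.47)
(u₂, v₂) = (-0.44, -0.47) − 0.01·(-5.215872, -2.6544) = (-0.38784128, -0.443456)

(-0.38784128, -0.443456)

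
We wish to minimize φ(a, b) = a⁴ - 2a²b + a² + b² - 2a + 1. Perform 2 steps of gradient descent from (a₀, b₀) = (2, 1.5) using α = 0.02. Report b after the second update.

∇φ = (4a³ - 4ab + 2a - 2, -2a² + 2b)
Step 1: at (2, 1.5), ∇φ = (22, -5) → (2, 1.5) − 0.02·(22, -5) = (1.56, 1.6)
Step 2: at (1.56, 1.6), ∇φ = (6.321664, -1.6672) → (1.56, 1.6) − 0.02·(6.321664, -1.6672) = (1.43356672, 1.633344)
b = 1.633344

1.633344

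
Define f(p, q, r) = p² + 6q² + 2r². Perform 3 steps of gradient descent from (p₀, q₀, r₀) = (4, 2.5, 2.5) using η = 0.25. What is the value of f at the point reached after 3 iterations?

2400.25

∇f = (2p, 12q, 4r)
Step 1: at (4, 2.5, 2.5), ∇f = (8, 30, 10) → (4, 2.5, 2.5) − 0.25·(8, 30, 10) = (2, -5, 0)
Step 2: at (2, -5, 0), ∇f = (4, -60, 0) → (2, -5, 0) − 0.25·(4, -60, 0) = (1, 10, 0)
Step 3: at (1, 10, 0), ∇f = (2, 120, 0) → (1, 10, 0) − 0.25·(2, 120, 0) = (0.5, -20, 0)
f(0.5, -20, 0) = 2400.25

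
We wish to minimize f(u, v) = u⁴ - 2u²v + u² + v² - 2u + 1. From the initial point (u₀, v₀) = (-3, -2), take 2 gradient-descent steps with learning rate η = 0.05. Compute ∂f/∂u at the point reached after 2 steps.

-3778.473472

∇f = (4u³ - 4uv + 2u - 2, -2u² + 2v)
(u₁, v₁) = (-3, -2) − 0.05·(-140, -22) = (4, -0.9)
(u₂, v₂) = (4, -0.9) − 0.05·(276.4, -33.8) = (-9.82, 0.79)
∂f/∂u at (-9.82, 0.79) = -3778.473472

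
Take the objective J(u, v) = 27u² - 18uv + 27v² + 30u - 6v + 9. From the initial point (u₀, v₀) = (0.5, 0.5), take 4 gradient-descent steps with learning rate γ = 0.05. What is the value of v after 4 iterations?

-11.1664

∇J = (54u - 18v + 30, -18u + 54v - 6)
Step 1: at (0.5, 0.5), ∇J = (48, 12) → (0.5, 0.5) − 0.05·(48, 12) = (-1.9, -0.1)
Step 2: at (-1.9, -0.1), ∇J = (-70.8, 22.8) → (-1.9, -0.1) − 0.05·(-70.8, 22.8) = (1.64, -1.24)
Step 3: at (1.64, -1.24), ∇J = (140.88, -102.48) → (1.64, -1.24) − 0.05·(140.88, -102.48) = (-5.404, 3.884)
Step 4: at (-5.404, 3.884), ∇J = (-331.728, 301.008) → (-5.404, 3.884) − 0.05·(-331.728, 301.008) = (11.1824, -11.1664)
v = -11.1664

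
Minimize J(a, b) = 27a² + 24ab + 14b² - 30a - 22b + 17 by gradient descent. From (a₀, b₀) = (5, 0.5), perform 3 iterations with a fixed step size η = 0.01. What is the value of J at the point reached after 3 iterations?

23.195340098304

∇J = (54a + 24b - 30, 24a + 28b - 22)
(a₁, b₁) = (5, 0.5) − 0.01·(252, 112) = (2.48, -0.62)
(a₂, b₂) = (2.48, -0.62) − 0.01·(89.04, 20.16) = (1.5896, -0.8216)
(a₃, b₃) = (1.5896, -0.8216) − 0.01·(36.12, -6.8544) = (1.2284, -0.753056)
J(1.2284, -0.753056) = 23.195340098304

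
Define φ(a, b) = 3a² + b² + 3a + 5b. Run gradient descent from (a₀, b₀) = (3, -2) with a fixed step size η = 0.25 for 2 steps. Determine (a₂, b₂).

(0.375, -2.375)

∇φ = (6a + 3, 2b + 5)
(a₁, b₁) = (3, -2) − 0.25·(21, 1) = (-2.25, -2.25)
(a₂, b₂) = (-2.25, -2.25) − 0.25·(-10.5, 0.5) = (0.375, -2.375)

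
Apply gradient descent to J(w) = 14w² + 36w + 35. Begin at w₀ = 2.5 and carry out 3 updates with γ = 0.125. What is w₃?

J′(w) = 28w + 36
Step 1: J′(2.5) = 106; w₁ = 2.5 − 0.125·106 = -10.75
Step 2: J′(-10.75) = -265; w₂ = -10.75 − 0.125·(-265) = 22.375
Step 3: J′(22.375) = 662.5; w₃ = 22.375 − 0.125·662.5 = -60.4375

-60.4375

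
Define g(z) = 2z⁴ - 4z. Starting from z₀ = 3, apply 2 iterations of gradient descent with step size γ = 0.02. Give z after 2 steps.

g′(z) = 8z³ - 4
Step 1: g′(3) = 212; z₁ = 3 − 0.02·212 = -1.24
Step 2: g′(-1.24) = -19.252992; z₂ = -1.24 − 0.02·(-19.252992) = -0.85494016

-0.85494016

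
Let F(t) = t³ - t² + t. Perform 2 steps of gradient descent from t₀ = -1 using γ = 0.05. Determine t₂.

F′(t) = 3t² - 2t + 1
t₁ = -1 − 0.05·6 = -1.3
t₂ = -1.3 − 0.05·8.67 = -1.7335

-1.7335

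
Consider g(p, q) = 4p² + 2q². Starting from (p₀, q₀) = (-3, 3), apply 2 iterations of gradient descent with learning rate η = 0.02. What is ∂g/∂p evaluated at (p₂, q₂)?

∇g = (8p, 4q)
Step 1: at (-3, 3), ∇g = (-24, 12) → (-3, 3) − 0.02·(-24, 12) = (-2.52, 2.76)
Step 2: at (-2.52, 2.76), ∇g = (-20.16, 11.04) → (-2.52, 2.76) − 0.02·(-20.16, 11.04) = (-2.1168, 2.5392)
∂g/∂p at (-2.1168, 2.5392) = -16.9344

-16.9344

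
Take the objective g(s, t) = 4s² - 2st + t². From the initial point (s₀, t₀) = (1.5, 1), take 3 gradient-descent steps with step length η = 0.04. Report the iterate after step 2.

(0.8312, 1.0448)

∇g = (8s - 2t, -2s + 2t)
Step 1: at (1.5, 1), ∇g = (10, -1) → (1.5, 1) − 0.04·(10, -1) = (1.1, 1.04)
Step 2: at (1.1, 1.04), ∇g = (6.72, -0.12) → (1.1, 1.04) − 0.04·(6.72, -0.12) = (0.8312, 1.0448)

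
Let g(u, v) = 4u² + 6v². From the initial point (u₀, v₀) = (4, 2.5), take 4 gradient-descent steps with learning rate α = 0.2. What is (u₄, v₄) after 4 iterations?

∇g = (8u, 12v)
(u₁, v₁) = (4, 2.5) − 0.2·(32, 30) = (-2.4, -3.5)
(u₂, v₂) = (-2.4, -3.5) − 0.2·(-19.2, -42) = (1.44, 4.9)
(u₃, v₃) = (1.44, 4.9) − 0.2·(11.52, 58.8) = (-0.864, -6.86)
(u₄, v₄) = (-0.864, -6.86) − 0.2·(-6.912, -82.32) = (0.5184, 9.604)

(0.5184, 9.604)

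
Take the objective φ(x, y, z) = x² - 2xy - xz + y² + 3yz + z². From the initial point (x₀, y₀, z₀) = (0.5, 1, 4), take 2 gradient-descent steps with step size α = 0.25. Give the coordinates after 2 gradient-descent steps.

(0.09375, -1.28125, 2.8125)

∇φ = (2x - 2y - z, -2x + 2y + 3z, -x + 3y + 2z)
(x₁, y₁, z₁) = (0.5, 1, 4) − 0.25·(-5, 13, 10.5) = (1.75, -2.25, 1.375)
(x₂, y₂, z₂) = (1.75, -2.25, 1.375) − 0.25·(6.625, -3.875, -5.75) = (0.09375, -1.28125, 2.8125)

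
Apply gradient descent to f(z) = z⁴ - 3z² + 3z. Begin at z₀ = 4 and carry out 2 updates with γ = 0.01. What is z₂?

f′(z) = 4z³ - 6z + 3
z₁ = 4 − 0.01·235 = 1.65
z₂ = 1.65 − 0.01·11.0685 = 1.539315

1.539315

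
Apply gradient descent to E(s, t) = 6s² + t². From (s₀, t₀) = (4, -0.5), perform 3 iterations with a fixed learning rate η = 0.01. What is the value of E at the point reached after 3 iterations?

44.80425292648

∇E = (12s, 2t)
Step 1: at (4, -0.5), ∇E = (48, -1) → (4, -0.5) − 0.01·(48, -1) = (3.52, -0.49)
Step 2: at (3.52, -0.49), ∇E = (42.24, -0.98) → (3.52, -0.49) − 0.01·(42.24, -0.98) = (3.0976, -0.4802)
Step 3: at (3.0976, -0.4802), ∇E = (37.1712, -0.9604) → (3.0976, -0.4802) − 0.01·(37.1712, -0.9604) = (2.725888, -0.470596)
E(2.725888, -0.470596) = 44.80425292648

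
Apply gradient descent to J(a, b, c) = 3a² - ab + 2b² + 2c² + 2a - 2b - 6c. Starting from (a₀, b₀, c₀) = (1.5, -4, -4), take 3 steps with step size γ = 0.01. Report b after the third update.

∇J = (6a - b + 2, -a + 4b - 2, 4c - 6)
(a₁, b₁, c₁) = (1.5, -4, -4) − 0.01·(15, -19.5, -22) = (1.35, -3.805, -3.78)
(a₂, b₂, c₂) = (1.35, -3.805, -3.78) − 0.01·(13.905, -18.57, -21.12) = (1.21095, -3.6193, -3.5688)
(a₃, b₃, c₃) = (1.21095, -3.6193, -3.5688) − 0.01·(12.885, -17.68815, -20.2752) = (1.0821, -3.4424185, -3.366048)
b = -3.4424185

-3.4424185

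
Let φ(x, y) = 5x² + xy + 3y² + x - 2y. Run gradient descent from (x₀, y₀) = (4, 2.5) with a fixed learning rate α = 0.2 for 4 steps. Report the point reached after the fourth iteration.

(5.152, 1.6048)

∇φ = (10x + y + 1, x + 6y - 2)
Step 1: at (4, 2.5), ∇φ = (43.5, 17) → (4, 2.5) − 0.2·(43.5, 17) = (-4.7, -0.9)
Step 2: at (-4.7, -0.9), ∇φ = (-46.9, -12.1) → (-4.7, -0.9) − 0.2·(-46.9, -12.1) = (4.68, 1.52)
Step 3: at (4.68, 1.52), ∇φ = (49.32, 11.8) → (4.68, 1.52) − 0.2·(49.32, 11.8) = (-5.184, -0.84)
Step 4: at (-5.184, -0.84), ∇φ = (-51.68, -12.224) → (-5.184, -0.84) − 0.2·(-51.68, -12.224) = (5.152, 1.6048)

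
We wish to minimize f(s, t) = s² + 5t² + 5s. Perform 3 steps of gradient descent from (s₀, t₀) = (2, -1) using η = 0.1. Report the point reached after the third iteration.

∇f = (2s + 5, 10t)
Step 1: at (2, -1), ∇f = (9, -10) → (2, -1) − 0.1·(9, -10) = (1.1, 0)
Step 2: at (1.1, 0), ∇f = (7.2, 0) → (1.1, 0) − 0.1·(7.2, 0) = (0.38, 0)
Step 3: at (0.38, 0), ∇f = (5.76, 0) → (0.38, 0) − 0.1·(5.76, 0) = (-0.196, 0)

(-0.196, 0)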